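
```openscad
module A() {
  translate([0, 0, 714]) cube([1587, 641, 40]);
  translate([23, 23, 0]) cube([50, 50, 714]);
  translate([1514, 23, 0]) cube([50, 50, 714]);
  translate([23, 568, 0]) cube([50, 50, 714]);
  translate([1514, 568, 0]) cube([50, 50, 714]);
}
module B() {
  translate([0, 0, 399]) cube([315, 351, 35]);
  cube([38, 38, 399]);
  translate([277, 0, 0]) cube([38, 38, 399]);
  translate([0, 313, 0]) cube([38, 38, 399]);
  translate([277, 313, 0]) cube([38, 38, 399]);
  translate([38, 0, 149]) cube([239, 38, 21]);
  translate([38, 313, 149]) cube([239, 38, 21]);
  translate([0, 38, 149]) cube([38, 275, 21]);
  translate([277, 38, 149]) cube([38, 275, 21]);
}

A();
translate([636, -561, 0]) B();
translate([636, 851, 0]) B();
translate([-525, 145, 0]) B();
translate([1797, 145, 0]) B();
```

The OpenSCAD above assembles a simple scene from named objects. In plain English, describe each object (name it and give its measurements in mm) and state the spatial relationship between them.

A is a table: top 1587 mm (x) × 641 mm (y), 40 mm thick, upper face at z = 754 mm, on four 50×50 mm square legs, each inset 23 mm from the nearest pair of top edges, running from z = 0 to the bottom of the top.

B is a four-legged stool. The seat is 315×351 mm, 35 mm thick, top at z = 434 mm. It stands on four square legs, each 38×38 mm in cross-section, from z = 0 to the seat underside, each flush with a corner of the seat. Four stretchers, 38 mm wide and 21 mm tall, connect adjacent legs with their undersides at z = 149 mm, each running between the inner faces of the legs it joins and aligned with the legs' outer faces on the other axis.

Four stools sit around the table at the −y, +y, −x, +x sides.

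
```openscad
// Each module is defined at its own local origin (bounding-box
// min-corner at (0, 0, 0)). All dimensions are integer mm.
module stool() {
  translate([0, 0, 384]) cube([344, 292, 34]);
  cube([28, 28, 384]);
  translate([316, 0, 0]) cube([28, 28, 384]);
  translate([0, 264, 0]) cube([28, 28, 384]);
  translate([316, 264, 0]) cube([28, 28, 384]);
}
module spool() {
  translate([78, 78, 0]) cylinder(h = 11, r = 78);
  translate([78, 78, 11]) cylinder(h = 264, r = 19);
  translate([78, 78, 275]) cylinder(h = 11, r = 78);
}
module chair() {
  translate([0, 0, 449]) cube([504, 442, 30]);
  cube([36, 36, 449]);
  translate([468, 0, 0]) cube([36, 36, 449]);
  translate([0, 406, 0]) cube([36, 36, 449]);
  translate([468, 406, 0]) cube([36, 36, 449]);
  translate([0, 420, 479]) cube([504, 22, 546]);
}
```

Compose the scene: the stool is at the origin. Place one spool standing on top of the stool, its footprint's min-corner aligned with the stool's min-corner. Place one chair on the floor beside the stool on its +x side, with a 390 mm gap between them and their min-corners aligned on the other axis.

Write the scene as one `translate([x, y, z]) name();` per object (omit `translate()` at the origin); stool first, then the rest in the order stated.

stool();
translate([0, 0, 418]) spool();
translate([734, 0, 0]) chair();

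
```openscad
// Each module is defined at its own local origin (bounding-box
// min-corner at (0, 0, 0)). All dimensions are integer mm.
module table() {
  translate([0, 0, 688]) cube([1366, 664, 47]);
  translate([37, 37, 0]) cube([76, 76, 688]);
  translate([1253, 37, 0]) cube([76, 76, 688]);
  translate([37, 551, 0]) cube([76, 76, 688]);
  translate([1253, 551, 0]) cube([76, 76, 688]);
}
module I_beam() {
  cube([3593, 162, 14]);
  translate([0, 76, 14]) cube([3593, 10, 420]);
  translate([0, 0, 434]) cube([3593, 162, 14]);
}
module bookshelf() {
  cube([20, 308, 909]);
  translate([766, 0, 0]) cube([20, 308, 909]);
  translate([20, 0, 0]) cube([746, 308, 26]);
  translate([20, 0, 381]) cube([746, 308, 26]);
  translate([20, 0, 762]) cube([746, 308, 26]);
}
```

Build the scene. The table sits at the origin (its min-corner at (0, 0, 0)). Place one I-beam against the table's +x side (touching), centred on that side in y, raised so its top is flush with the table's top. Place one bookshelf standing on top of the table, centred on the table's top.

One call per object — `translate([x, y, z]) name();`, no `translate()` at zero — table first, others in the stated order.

table();
translate([1366, 251, 287]) I_beam();
translate([290, 178, 735]) bookshelf();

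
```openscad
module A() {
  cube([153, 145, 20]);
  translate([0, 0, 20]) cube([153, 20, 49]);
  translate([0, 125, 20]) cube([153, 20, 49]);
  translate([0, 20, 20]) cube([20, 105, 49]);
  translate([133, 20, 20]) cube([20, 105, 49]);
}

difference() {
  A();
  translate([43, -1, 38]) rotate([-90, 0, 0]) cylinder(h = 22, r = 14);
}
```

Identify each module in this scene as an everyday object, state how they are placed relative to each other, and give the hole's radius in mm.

A is an open box. The open box has a circular hole through its front wall. The hole's radius is 14 mm.

The subtracted cylinder has r = 14 mm.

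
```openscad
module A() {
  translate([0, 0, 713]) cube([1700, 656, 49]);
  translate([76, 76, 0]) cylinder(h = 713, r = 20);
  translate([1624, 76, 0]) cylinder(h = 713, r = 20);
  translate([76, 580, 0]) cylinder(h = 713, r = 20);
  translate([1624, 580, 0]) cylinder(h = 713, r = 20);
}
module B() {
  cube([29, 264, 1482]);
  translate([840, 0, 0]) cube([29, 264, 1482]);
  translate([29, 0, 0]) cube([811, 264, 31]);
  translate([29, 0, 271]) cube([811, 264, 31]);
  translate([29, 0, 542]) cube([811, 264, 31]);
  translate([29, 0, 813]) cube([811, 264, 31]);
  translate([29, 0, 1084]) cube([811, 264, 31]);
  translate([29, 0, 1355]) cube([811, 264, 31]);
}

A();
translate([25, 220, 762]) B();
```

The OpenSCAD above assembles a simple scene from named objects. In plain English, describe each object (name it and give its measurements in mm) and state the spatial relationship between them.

A is a rectangular dining table. The top is 1700×656×49 mm with its upper surface at z = 762 mm. It stands on four round legs of 40 mm diameter, each leg's bounding box inset 56 mm from the nearest pair of top edges, running from the floor to the underside of the top.

B is a bookshelf 869 mm wide overall, 264 mm deep and 1482 mm tall. The two sides are 29 mm thick vertical panels. 6 horizontal shelves of 31 mm thickness span between the inner faces of the sides; the lowest shelf sits on the floor and shelves are stacked with a clear vertical gap of 240 mm between each pair.

The bookshelf is on top of the table.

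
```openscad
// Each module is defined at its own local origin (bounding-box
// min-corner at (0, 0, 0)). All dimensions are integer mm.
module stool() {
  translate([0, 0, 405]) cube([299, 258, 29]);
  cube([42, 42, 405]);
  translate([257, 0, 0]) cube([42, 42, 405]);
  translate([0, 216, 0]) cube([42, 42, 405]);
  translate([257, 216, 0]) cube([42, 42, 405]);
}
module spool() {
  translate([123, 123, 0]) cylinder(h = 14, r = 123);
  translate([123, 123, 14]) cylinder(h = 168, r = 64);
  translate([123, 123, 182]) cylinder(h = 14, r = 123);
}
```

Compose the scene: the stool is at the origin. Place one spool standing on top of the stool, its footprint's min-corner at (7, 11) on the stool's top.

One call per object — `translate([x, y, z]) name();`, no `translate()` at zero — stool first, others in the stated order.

stool();
translate([7, 11, 434]) spool();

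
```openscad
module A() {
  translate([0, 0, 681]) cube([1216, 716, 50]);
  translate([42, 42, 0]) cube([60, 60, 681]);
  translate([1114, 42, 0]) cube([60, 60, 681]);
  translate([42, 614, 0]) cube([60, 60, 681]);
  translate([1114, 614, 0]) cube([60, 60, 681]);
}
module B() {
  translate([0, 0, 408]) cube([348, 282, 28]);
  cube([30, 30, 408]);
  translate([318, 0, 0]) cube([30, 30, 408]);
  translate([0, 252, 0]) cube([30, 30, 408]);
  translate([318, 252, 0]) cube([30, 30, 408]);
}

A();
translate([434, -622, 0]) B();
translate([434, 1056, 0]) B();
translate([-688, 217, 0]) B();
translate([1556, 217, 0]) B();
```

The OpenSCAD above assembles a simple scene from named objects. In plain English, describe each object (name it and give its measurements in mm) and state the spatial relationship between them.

A is a table: top 1216 mm (x) × 716 mm (y), 50 mm thick, upper face at z = 731 mm, on four 60×60 mm square legs, each inset 42 mm from the nearest pair of top edges, running from z = 0 to the bottom of the top.

B is a simple wooden stool: a rectangular seat 348 mm (x) by 282 mm (y), 28 mm thick, top face at z = 436 mm, on four square legs, each 30×30 mm in cross-section. The legs rest on z = 0, each flush with a corner of the seat.

Four stools sit around the table at the −y, +y, −x, +x sides.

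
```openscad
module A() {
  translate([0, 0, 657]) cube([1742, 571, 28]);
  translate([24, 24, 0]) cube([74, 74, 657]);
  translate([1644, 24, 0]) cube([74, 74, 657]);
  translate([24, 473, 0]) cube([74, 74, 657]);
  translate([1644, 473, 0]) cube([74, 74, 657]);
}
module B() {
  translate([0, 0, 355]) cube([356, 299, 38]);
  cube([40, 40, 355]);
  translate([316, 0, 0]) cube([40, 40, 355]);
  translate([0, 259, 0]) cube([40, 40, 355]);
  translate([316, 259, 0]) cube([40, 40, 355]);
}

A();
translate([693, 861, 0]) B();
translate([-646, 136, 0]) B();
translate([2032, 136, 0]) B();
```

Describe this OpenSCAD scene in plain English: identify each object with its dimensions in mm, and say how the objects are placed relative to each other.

A is a table: top 1742 mm (x) × 571 mm (y), 28 mm thick, upper face at z = 685 mm, on four 74×74 mm square legs, each inset 24 mm from the nearest pair of top edges, running from z = 0 to the bottom of the top.

B is a simple wooden stool: a rectangular seat 356 mm (x) by 299 mm (y), 38 mm thick, top face at z = 393 mm, on four square legs, each 40×40 mm in cross-section. The legs rest on z = 0, each flush with a corner of the seat.

Three stools sit around the table at the +y, −x, +x sides.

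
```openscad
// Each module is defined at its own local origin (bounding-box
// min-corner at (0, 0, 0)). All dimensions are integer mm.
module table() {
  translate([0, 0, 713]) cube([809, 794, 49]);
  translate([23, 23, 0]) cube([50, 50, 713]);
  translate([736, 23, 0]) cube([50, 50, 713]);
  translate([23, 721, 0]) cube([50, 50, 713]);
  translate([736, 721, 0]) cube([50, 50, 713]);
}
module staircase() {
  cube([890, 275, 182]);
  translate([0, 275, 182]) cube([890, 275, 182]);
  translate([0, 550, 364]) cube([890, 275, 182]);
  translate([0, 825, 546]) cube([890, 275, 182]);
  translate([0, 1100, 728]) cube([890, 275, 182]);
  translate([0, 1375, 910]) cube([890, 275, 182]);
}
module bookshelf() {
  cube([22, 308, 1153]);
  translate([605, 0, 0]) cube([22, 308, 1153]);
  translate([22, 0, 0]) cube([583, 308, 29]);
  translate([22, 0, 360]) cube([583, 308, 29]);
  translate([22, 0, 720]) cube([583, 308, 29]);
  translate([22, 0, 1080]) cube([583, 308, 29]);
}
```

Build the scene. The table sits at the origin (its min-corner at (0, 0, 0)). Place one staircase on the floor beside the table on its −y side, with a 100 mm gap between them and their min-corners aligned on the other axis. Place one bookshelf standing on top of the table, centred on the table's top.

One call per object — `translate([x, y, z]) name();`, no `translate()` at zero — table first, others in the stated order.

table();
translate([0, -1750, 0]) staircase();
translate([91, 243, 762]) bookshelf();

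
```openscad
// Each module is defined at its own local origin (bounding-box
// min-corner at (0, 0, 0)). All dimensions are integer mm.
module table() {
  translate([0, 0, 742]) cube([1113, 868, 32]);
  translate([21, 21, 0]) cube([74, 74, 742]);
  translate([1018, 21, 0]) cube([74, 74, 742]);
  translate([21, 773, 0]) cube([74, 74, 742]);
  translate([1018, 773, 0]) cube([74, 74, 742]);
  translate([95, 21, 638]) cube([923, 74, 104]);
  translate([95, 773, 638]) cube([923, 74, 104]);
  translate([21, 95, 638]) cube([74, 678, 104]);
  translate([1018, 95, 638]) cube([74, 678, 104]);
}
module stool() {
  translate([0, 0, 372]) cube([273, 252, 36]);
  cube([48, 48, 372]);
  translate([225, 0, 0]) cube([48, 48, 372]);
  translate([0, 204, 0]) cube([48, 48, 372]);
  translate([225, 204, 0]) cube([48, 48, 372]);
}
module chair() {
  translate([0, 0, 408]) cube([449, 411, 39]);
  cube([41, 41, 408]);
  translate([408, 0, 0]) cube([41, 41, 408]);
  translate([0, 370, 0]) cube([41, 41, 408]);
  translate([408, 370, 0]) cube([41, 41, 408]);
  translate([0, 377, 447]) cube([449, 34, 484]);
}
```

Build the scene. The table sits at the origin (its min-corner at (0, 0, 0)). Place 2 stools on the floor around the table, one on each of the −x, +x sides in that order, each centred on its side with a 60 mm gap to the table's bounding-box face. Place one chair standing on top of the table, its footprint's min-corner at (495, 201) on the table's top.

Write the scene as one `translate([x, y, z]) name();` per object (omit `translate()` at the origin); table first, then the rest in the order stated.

table();
translate([-333, 308, 0]) stool();
translate([1173, 308, 0]) stool();
translate([495, 201, 774]) chair();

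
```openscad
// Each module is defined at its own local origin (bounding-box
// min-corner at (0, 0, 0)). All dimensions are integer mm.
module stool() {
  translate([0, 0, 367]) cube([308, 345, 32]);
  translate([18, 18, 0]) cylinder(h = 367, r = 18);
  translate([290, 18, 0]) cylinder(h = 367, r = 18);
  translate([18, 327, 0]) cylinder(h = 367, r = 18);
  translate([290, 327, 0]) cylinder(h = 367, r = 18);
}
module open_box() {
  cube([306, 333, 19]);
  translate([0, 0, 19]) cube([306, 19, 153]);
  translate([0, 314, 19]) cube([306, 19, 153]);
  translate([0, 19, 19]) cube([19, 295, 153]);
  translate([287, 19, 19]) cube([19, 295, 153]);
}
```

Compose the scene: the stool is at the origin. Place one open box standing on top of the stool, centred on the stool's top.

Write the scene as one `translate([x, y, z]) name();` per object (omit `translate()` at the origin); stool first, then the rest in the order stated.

stool();
translate([1, 6, 399]) open_box();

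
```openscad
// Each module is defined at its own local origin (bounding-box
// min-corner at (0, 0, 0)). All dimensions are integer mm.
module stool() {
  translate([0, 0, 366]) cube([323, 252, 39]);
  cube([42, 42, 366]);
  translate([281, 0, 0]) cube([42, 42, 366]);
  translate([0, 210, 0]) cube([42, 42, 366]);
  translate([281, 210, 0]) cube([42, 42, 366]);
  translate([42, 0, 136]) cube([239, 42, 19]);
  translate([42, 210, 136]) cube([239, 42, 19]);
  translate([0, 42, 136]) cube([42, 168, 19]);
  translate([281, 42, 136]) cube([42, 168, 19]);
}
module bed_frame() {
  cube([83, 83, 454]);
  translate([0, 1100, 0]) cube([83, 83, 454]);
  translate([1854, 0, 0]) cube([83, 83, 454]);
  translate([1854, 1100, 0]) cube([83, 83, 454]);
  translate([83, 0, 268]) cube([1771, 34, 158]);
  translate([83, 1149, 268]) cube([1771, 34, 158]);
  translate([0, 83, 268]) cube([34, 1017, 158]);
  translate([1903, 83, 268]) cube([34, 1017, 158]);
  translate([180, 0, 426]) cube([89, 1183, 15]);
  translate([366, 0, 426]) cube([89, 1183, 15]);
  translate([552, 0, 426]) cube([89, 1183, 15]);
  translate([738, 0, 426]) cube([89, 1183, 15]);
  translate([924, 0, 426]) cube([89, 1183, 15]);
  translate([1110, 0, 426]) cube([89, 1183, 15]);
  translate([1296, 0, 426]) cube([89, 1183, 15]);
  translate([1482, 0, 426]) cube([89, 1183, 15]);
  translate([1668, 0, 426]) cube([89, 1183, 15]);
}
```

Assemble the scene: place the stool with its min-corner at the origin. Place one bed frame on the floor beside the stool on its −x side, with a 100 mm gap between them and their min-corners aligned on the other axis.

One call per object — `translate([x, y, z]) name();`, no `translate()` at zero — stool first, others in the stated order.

stool();
translate([-2037, 0, 0]) bed_frame();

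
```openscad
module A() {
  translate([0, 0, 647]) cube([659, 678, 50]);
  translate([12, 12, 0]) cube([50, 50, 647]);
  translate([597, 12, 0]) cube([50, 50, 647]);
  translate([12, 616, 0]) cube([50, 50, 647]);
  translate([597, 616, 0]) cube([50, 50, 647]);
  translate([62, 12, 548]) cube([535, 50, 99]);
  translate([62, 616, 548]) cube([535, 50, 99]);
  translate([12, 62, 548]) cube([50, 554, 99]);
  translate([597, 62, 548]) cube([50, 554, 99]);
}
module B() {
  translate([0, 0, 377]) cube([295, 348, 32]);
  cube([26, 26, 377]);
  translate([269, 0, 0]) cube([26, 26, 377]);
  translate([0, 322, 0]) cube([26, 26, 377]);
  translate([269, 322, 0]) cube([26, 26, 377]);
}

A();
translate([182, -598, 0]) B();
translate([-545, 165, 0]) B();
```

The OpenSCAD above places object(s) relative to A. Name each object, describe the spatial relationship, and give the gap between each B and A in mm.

A is a table. B is a stool. Two stools sit around the table at the −y, −x sides. The gap between each stool and the table is 250 mm.

Each stool's nearest face is 250 mm from the table's bounding box.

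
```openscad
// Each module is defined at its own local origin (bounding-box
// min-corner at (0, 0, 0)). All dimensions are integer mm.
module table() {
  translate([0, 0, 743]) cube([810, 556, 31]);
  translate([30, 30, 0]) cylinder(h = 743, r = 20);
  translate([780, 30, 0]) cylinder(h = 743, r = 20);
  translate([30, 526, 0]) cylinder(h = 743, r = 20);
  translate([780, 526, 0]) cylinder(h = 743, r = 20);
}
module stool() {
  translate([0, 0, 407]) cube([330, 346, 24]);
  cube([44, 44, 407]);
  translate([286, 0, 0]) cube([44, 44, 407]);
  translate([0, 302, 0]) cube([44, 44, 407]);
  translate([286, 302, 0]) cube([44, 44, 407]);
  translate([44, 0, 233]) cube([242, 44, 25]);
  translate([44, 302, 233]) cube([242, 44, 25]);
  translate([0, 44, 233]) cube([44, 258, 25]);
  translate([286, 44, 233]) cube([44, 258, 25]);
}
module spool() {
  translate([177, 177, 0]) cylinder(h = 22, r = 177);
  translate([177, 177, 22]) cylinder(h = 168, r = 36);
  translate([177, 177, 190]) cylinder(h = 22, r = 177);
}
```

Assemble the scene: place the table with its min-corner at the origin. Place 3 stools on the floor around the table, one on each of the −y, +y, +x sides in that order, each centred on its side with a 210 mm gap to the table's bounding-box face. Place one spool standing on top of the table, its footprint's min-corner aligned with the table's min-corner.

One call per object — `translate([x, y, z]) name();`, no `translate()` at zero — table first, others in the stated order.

table();
translate([240, -556, 0]) stool();
translate([240, 766, 0]) stool();
translate([1020, 105, 0]) stool();
translate([0, 0, 774]) spool();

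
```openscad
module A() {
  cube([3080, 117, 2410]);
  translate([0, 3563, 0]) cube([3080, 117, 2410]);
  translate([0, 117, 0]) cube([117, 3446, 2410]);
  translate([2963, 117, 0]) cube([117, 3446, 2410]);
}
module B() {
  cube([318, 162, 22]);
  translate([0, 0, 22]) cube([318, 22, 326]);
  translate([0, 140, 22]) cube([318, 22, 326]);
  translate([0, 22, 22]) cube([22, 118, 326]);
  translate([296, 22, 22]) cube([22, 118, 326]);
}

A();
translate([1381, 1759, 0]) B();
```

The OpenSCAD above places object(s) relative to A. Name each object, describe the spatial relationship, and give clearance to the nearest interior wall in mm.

Clearances: x = 1264, y = 1642; minimum 1264 mm.

A is a house frame. B is an open box. The open box sits inside the house frame, centred. The clearance to the nearest interior wall is 1264 mm.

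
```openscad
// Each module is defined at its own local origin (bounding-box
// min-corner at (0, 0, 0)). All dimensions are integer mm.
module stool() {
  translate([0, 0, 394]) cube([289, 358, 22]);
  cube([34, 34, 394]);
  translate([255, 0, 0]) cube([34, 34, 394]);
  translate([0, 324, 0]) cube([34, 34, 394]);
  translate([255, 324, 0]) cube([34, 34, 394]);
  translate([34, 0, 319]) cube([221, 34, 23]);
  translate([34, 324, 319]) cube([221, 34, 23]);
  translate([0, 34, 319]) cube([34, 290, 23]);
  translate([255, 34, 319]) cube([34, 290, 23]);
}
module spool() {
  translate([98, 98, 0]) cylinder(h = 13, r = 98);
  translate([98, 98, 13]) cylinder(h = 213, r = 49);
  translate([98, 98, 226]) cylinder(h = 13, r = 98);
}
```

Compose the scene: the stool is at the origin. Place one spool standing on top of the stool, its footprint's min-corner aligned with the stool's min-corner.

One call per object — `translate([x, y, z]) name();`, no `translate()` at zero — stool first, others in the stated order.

stool();
translate([0, 0, 416]) spool();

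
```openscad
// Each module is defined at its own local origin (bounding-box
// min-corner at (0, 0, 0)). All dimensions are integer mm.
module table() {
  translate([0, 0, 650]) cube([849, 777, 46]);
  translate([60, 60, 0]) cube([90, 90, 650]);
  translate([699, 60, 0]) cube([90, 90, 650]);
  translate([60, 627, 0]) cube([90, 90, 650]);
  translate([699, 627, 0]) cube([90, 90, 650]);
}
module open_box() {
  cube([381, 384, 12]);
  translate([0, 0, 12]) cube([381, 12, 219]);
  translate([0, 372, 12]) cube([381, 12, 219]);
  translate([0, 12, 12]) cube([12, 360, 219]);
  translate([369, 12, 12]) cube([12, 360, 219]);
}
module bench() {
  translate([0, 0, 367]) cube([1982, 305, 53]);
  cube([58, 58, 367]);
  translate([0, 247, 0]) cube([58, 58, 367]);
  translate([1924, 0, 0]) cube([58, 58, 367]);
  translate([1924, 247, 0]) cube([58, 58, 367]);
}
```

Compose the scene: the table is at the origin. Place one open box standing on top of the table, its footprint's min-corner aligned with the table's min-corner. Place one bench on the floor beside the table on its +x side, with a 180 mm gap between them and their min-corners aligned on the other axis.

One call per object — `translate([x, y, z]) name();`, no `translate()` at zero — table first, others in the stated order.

table();
translate([0, 0, 696]) open_box();
translate([1029, 0, 0]) bench();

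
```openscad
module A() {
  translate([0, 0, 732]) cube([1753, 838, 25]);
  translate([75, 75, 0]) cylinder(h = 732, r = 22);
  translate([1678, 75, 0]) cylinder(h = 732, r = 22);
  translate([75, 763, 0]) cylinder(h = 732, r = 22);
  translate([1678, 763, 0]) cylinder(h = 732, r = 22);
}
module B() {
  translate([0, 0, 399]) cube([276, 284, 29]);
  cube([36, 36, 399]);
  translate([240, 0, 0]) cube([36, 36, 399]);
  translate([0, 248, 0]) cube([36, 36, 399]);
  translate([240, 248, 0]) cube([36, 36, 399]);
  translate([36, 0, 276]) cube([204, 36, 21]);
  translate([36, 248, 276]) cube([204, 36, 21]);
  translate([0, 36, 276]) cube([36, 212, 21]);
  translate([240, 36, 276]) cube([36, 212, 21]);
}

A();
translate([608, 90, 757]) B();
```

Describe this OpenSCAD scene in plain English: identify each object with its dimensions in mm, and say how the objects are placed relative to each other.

A is a table with a 1753×838 mm rectangular top, 25 mm thick, top surface at z = 757 mm, supported by four round legs of 44 mm diameter, each leg's bounding box inset 53 mm from the nearest pair of top edges, running from the floor.

B is a simple wooden stool: a rectangular seat 276 mm (x) by 284 mm (y), 29 mm thick, top face at z = 428 mm, on four square legs, each 36×36 mm in cross-section. The legs rest on z = 0, each flush with a corner of the seat. Four stretchers, 36 mm wide and 21 mm tall, connect adjacent legs with their undersides at z = 276 mm, each running between the inner faces of the legs it joins and aligned with the legs' outer faces on the other axis.

The stool is on top of the table.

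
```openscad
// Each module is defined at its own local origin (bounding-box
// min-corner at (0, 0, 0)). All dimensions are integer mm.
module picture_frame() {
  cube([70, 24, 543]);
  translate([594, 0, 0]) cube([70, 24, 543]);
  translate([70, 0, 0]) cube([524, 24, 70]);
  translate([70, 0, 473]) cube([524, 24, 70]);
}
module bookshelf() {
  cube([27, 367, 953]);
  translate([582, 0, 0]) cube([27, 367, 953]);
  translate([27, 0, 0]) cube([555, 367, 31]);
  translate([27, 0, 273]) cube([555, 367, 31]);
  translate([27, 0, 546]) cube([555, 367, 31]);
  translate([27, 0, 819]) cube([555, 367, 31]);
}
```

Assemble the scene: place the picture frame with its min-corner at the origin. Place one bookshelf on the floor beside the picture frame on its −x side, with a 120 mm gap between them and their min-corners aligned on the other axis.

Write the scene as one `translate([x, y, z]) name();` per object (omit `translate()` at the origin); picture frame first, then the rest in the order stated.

picture_frame();
translate([-729, 0, 0]) bookshelf();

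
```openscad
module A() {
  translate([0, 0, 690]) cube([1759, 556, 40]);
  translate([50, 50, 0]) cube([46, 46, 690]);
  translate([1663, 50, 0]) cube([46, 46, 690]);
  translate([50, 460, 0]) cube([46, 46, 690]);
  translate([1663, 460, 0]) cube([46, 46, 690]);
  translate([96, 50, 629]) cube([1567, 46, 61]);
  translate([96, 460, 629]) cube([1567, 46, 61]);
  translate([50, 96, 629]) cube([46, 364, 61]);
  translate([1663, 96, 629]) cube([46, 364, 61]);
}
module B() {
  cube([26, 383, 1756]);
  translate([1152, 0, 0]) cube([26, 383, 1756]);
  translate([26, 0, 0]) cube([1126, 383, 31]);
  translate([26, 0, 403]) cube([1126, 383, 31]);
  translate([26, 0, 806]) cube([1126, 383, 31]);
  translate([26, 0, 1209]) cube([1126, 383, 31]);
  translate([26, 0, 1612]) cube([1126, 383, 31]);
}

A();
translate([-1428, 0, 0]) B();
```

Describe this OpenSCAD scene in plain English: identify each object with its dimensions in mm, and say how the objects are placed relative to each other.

A is a table with a 1759×556 mm rectangular top, 40 mm thick, top surface at z = 730 mm, supported by four 46×46 mm square legs, each inset 50 mm from the nearest pair of top edges, running from the floor. Four apron rails, 46 mm thick and 61 mm tall, run between adjacent legs with their top edges flush with the underside of the top and their outer faces flush with the legs' outer faces.

B is an open bookshelf. Two side panels, each 26 mm thick, 383 mm deep and 1756 mm tall, stand 1178 mm apart (outside-to-outside). Between them sit 5 shelves, each 31 mm thick and 383 mm deep, spanning the full gap between the sides. The bottom shelf rests on the floor (its underside at z = 0) and the clear gap between one shelf's top and the next shelf's underside is 372 mm.

The bookshelf is on the floor beside the table on its −x side.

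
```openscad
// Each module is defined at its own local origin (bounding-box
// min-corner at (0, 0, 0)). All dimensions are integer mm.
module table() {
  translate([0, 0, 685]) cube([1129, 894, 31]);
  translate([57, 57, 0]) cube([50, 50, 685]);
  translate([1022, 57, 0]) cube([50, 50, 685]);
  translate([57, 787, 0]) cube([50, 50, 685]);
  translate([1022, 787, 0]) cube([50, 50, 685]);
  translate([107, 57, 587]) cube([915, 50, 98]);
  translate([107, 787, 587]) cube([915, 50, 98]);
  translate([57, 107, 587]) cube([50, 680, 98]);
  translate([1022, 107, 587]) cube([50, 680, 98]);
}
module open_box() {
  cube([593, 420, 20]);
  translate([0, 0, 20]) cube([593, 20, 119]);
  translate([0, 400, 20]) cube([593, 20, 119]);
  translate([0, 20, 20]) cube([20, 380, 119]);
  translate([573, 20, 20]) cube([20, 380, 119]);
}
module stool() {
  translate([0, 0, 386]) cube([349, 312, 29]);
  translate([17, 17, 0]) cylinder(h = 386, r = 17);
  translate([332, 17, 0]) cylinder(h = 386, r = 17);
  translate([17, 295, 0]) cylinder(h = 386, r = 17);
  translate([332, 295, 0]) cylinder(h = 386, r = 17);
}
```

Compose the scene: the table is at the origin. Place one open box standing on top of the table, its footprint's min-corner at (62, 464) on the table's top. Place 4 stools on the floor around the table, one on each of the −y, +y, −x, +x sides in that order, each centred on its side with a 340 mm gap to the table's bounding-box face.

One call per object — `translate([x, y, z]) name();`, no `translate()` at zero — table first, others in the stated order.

table();
translate([62, 464, 716]) open_box();
translate([390, -652, 0]) stool();
translate([390, 1234, 0]) stool();
translate([-689, 291, 0]) stool();
translate([1469, 291, 0]) stool();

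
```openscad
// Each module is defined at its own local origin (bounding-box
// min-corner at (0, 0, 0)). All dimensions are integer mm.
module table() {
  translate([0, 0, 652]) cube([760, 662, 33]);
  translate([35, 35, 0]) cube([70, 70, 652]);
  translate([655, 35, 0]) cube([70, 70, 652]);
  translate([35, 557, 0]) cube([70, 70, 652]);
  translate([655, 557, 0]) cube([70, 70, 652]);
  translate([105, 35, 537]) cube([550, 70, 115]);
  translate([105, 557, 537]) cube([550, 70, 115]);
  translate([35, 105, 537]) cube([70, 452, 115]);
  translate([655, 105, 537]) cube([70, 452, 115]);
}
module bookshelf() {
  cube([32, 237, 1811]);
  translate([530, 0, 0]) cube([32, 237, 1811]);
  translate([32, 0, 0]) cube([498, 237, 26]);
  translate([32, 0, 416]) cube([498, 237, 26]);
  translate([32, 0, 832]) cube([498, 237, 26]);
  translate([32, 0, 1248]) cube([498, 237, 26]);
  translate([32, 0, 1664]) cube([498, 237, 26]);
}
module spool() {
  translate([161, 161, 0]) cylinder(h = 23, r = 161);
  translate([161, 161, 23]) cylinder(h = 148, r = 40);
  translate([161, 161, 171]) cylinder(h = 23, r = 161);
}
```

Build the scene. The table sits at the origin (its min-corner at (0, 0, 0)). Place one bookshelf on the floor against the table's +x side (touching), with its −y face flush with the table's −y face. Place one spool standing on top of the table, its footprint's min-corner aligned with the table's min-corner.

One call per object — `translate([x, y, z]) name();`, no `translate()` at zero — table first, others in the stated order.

table();
translate([760, 0, 0]) bookshelf();
translate([0, 0, 685]) spool();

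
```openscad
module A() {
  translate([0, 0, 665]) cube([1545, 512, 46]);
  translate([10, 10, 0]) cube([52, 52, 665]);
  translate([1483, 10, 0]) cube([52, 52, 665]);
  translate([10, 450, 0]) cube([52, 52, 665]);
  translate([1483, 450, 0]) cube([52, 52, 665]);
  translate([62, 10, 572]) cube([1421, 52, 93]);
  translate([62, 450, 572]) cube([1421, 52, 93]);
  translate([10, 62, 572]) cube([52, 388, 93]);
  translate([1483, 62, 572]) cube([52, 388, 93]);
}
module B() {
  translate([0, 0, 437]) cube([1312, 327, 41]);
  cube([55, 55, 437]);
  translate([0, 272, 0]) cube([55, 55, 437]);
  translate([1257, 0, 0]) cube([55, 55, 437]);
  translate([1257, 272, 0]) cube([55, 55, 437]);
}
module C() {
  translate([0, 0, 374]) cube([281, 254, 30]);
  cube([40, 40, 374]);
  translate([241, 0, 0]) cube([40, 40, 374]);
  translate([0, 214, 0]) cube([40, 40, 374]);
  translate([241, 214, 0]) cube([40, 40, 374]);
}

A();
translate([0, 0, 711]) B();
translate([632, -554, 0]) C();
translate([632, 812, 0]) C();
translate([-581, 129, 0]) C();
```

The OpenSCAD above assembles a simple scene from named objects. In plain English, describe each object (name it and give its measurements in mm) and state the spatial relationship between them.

A is a rectangular dining table. The top is 1545×512×46 mm with its upper surface at z = 711 mm. It stands on four 52×52 mm square legs, each inset 10 mm from the nearest pair of top edges, running from the floor to the underside of the top. Four apron rails, 52 mm thick and 93 mm tall, run between adjacent legs with their top edges flush with the underside of the top and their outer faces flush with the legs' outer faces.

B is a long wooden bench with a 1312 mm (x) × 327 mm (y) seat, 41 mm thick, its top surface 478 mm above the floor. Four 55 mm square legs at the seat corners, flush with the edges, run from z = 0 to the seat underside.

C is a four-legged stool. The seat is a 281×254×30 mm slab whose top surface is at z = 404 mm; four square legs, each 40×40 mm in cross-section, run from the floor (z = 0) to the underside of the seat, each flush with a corner of the seat.

The bench is on top of the table. Three stools sit around the table at the −y, +y, −x sides.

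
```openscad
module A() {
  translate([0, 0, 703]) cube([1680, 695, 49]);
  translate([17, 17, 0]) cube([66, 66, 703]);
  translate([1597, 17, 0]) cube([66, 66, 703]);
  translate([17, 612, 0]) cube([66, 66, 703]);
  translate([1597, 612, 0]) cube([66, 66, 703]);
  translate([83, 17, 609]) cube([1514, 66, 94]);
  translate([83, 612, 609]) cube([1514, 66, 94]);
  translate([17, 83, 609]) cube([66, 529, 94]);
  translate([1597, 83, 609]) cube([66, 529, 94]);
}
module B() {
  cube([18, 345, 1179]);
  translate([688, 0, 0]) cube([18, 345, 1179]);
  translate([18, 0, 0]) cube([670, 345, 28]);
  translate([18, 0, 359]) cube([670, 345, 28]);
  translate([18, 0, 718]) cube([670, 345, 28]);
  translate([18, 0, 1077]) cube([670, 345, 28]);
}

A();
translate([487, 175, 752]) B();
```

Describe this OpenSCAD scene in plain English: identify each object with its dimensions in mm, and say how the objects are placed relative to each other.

A is a table: top 1680 mm (x) × 695 mm (y), 49 mm thick, upper face at z = 752 mm, on four 66×66 mm square legs, each inset 17 mm from the nearest pair of top edges, running from z = 0 to the bottom of the top. Four apron rails, 66 mm thick and 94 mm tall, run between adjacent legs with their top edges flush with the underside of the top and their outer faces flush with the legs' outer faces.

B is an open bookshelf. Two side panels, each 18 mm thick, 345 mm deep and 1179 mm tall, stand 706 mm apart (outside-to-outside). Between them sit 4 shelves, each 28 mm thick and 345 mm deep, spanning the full gap between the sides. The bottom shelf rests on the floor (its underside at z = 0) and the clear gap between one shelf's top and the next shelf's underside is 331 mm.

The bookshelf is on top of the table, centred.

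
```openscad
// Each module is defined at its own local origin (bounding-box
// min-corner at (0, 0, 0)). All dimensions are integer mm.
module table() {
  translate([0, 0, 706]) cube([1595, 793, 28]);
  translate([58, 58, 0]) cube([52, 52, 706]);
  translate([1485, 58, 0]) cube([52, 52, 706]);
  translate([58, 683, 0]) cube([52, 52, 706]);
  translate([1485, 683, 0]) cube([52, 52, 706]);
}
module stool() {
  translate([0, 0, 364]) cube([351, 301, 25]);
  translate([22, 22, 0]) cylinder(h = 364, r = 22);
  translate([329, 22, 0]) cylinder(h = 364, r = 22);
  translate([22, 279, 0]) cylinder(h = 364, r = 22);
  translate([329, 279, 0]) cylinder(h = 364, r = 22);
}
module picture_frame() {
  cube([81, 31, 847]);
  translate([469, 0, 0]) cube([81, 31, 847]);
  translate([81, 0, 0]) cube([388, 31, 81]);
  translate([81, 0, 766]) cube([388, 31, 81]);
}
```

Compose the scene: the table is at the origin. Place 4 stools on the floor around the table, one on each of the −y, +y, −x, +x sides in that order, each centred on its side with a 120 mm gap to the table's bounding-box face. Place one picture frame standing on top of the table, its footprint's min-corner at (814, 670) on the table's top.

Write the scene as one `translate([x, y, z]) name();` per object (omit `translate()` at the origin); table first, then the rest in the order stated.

table();
translate([622, -421, 0]) stool();
translate([622, 913, 0]) stool();
translate([-471, 246, 0]) stool();
translate([1715, 246, 0]) stool();
translate([814, 670, 734]) picture_frame();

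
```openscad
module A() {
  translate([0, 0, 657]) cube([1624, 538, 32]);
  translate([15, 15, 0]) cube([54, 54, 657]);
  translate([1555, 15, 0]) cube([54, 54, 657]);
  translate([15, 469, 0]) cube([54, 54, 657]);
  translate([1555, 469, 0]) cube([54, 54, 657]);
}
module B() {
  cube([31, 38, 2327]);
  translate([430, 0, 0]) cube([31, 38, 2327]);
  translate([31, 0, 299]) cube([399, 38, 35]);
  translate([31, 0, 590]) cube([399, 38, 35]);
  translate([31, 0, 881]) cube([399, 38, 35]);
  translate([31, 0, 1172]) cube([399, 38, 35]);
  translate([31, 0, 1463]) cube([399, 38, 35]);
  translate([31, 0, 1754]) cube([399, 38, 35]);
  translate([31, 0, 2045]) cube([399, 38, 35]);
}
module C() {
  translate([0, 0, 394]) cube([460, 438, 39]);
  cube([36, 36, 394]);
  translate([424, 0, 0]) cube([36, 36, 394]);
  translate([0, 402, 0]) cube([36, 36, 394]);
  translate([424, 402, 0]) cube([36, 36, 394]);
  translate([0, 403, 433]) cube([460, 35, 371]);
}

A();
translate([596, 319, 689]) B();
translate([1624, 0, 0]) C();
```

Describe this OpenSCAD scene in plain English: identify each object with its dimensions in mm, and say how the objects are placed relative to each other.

A is a table with a 1624×538 mm rectangular top, 32 mm thick, top surface at z = 689 mm, supported by four 54×54 mm square legs, each inset 15 mm from the nearest pair of top edges, running from the floor.

B is a wooden ladder with two side rails of 31×38 mm section and 2327 mm height, set 461 mm apart overall. Between them run 7 rectangular rungs (38 mm deep, 35 mm thick), front faces flush with the rails' −y face. The bottom of the first rung is 299 mm above the floor and each subsequent rung is 291 mm higher than the one below.

C is a chair: 460×438 mm seat, 39 mm thick, top at z = 433 mm, on four 36 mm square corner legs flush with the seat edges. A 35 mm thick backrest slab spans the full seat width, extending 371 mm above the seat top, its back face flush with the seat's +y edge.

The ladder is on top of the table. The chair is against the table's +x side, with their −y faces flush.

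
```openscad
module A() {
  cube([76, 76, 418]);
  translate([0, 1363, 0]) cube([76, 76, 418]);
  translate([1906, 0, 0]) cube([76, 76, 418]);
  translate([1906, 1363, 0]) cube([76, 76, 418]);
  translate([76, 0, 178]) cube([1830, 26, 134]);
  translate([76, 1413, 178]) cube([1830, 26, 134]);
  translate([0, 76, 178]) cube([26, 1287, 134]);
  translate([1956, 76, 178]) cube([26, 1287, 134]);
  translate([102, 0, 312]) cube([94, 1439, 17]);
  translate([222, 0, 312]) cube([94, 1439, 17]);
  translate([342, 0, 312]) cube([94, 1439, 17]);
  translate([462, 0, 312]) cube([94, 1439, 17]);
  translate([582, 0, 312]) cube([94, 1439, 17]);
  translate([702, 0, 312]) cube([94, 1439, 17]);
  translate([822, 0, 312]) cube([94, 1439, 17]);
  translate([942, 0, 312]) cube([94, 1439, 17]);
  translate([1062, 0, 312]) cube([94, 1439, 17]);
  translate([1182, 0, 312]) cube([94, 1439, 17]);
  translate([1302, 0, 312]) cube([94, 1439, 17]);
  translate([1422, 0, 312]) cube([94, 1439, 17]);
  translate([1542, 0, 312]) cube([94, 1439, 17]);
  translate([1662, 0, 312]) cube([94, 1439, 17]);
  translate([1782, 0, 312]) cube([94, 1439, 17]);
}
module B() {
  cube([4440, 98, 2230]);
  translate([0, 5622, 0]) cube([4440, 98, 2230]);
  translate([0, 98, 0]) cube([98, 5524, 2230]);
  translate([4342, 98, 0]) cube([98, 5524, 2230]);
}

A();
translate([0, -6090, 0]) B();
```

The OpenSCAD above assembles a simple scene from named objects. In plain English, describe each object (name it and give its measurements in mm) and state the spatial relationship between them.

A is a bed frame 1982 mm long (x) by 1439 mm wide (y). Four 76×76 mm corner posts, 418 mm tall, at the corners of the footprint. Four rails of 26 mm thickness and 134 mm height run between adjacent posts with their undersides at z = 178 mm, their outer faces flush with the outside of the frame (the two x-running rails run between the posts' inner faces; the two y-running rails run between the posts' inner faces). 15 slats, each 94 mm wide (x) and 17 mm thick, lie across the top of the two x-running rails, running the full 1439 mm width of the frame in y; the slats are evenly spaced along x between the inner faces of the end posts with equal gaps (rounded down to the nearest mm) at the −x end and between each pair — any rounding remainder accumulates at the +x end.

B is the wall frame of a small rectangular building: four walls, each 2230 mm tall and 98 mm thick, enclosing a footprint 4440 mm (x) by 5720 mm (y) outside-to-outside, with no floor or roof. The front and back walls (the −y and +y sides) span the full width; the two side walls fit between them.

The house frame is on the floor beside the bed frame on its −y side.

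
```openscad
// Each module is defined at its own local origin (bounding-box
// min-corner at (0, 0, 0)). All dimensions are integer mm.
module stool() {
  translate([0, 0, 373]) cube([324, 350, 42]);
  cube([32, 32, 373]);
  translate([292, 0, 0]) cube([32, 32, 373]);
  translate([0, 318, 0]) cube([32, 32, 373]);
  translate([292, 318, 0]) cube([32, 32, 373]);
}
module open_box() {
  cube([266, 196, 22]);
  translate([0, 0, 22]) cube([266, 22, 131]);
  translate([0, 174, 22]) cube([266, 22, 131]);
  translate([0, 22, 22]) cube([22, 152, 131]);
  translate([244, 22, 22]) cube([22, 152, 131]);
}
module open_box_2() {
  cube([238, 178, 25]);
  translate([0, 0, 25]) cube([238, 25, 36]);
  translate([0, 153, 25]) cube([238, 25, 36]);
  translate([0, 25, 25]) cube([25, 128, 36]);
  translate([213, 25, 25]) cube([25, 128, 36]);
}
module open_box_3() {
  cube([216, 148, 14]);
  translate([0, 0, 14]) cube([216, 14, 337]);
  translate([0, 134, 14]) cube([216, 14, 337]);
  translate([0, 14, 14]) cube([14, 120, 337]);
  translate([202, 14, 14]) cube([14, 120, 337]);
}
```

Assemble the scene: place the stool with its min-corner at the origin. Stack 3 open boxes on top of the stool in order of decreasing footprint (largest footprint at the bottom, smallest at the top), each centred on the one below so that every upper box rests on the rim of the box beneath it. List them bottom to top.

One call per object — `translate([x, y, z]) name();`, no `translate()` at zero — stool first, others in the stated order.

stool();
translate([29, 77, 415]) open_box();
translate([43, 86, 568]) open_box_2();
translate([54, 101, 629]) open_box_3();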